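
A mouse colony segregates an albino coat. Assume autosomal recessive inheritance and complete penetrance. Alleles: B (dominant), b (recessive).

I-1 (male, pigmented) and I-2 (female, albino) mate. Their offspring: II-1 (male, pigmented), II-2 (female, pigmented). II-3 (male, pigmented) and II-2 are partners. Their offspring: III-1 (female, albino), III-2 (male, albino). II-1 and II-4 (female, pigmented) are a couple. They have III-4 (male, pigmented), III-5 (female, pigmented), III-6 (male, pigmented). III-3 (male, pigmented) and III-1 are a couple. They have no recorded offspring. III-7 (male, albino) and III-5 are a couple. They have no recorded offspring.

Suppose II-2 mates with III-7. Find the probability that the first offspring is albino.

1/2

II-2 is pigmented so carries B and received b from I-2 (bb), so II-2 is Bb.
III-7 is albino, so III-7 is bb.
The cross gives 1/2 Bb : 1/2 bb, so P(offspring is albino) = 1/2.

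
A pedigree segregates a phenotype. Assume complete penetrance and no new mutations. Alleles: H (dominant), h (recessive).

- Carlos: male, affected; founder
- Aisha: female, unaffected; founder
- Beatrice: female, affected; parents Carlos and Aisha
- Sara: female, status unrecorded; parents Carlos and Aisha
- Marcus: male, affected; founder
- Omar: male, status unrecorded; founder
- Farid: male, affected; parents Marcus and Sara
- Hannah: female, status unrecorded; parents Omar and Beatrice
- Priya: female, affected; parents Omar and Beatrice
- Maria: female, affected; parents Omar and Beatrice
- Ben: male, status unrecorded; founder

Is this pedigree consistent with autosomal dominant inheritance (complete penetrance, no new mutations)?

Yes

A consistent assignment under autosomal dominant exists: Carlos HH, Aisha hh, Beatrice Hh, Sara Hh, Marcus HH, Omar HH, Farid HH, Hannah HH, Priya HH, Maria HH, Ben HH.
In this assignment every recorded phenotype matches its genotype and every non-founder's genotype is obtainable from its parents' genotypes, so the pedigree is consistent.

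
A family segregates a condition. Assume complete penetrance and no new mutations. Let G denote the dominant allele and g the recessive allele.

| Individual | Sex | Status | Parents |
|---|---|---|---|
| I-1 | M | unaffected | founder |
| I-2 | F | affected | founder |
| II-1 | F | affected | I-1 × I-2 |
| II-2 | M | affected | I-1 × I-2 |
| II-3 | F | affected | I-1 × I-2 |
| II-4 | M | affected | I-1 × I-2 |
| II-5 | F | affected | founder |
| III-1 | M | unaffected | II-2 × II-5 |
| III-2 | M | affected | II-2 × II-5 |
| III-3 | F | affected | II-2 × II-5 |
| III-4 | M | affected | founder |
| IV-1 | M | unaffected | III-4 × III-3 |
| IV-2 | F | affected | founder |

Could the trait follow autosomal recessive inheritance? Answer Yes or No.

No

Under autosomal recessive, III-1 (unaffected, male) cannot arise from II-2 (affected) × II-5 (affected).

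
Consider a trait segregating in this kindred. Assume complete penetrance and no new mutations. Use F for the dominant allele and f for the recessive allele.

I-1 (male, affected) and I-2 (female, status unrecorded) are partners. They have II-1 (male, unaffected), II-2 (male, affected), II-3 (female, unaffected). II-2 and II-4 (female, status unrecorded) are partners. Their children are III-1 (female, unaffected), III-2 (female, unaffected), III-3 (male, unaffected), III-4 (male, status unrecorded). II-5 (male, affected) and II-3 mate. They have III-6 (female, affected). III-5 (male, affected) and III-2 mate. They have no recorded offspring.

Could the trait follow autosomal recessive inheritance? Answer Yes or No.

A consistent assignment under autosomal recessive exists: I-1 ff, I-2 Ff, II-1 Ff, II-2 ff, II-3 Ff, II-4 FF, II-5 ff, III-1 Ff, III-2 Ff, III-3 Ff, III-4 Ff, III-5 ff, III-6 ff.
In this assignment every recorded phenotype matches its genotype and every non-founder's genotype is obtainable from its parents' genotypes, so the pedigree is consistent.

Yes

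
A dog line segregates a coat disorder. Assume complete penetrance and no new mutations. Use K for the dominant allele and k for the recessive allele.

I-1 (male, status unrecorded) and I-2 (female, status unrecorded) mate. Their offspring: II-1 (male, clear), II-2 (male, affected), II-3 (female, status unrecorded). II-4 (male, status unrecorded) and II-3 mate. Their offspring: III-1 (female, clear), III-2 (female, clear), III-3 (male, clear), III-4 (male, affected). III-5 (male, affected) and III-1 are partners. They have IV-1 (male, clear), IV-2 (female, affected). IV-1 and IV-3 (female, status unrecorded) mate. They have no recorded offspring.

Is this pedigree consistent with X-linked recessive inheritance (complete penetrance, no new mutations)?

Yes

A consistent assignment under X-linked recessive exists: I-1 X^K Y, I-2 X^K X^k, II-1 X^K Y, II-2 X^k Y, II-3 X^K X^k, II-4 X^K Y, III-1 X^K X^k, III-2 X^K X^K, III-3 X^K Y, III-4 X^k Y, III-5 X^k Y, IV-1 X^K Y, IV-2 X^k X^k, IV-3 X^K X^K.
In this assignment every recorded phenotype matches its genotype and every non-founder's genotype is obtainable from its parents' genotypes, so the pedigree is consistent.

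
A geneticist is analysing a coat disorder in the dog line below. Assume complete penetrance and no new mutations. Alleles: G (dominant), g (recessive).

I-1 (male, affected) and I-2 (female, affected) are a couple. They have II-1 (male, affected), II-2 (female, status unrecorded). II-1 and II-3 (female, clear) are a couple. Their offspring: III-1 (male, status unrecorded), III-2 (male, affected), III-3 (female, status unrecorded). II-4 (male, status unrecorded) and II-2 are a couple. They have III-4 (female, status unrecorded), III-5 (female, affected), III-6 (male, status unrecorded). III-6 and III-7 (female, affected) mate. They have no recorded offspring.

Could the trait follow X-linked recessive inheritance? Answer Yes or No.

A consistent assignment under X-linked recessive exists: I-1 X^g Y, I-2 X^g X^g, II-1 X^g Y, II-2 X^g X^g, II-3 X^G X^g, II-4 X^g Y, III-1 X^G Y, III-2 X^g Y, III-3 X^G X^g, III-4 X^g X^g, III-5 X^g X^g, III-6 X^g Y, III-7 X^g X^g.
In this assignment every recorded phenotype matches its genotype and every non-founder's genotype is obtainable from its parents' genotypes, so the pedigree is consistent.

Yes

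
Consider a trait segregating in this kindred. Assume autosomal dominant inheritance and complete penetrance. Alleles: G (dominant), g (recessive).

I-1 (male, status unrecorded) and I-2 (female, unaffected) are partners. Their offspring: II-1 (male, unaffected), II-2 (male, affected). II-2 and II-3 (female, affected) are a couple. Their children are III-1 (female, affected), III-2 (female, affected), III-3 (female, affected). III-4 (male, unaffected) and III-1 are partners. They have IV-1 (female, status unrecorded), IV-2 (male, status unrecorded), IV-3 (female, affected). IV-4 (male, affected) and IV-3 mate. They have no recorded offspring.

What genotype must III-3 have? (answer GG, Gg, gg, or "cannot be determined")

III-3's phenotype allows GG or Gg, and no parent or child forces a single allele at both positions; consistent genotype assignments exist with III-3 as GG or Gg.

cannot be determined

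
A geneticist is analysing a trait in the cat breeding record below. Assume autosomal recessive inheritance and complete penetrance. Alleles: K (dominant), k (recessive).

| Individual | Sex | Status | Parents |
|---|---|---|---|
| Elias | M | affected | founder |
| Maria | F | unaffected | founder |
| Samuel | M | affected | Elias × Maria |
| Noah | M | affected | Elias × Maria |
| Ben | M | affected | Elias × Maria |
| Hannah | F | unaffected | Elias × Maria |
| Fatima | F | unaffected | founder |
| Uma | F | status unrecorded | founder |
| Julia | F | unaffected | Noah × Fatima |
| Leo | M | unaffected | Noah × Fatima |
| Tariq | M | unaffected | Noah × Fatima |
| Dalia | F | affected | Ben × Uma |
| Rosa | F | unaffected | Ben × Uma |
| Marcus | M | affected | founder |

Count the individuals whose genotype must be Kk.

7

Obligate heterozygotes: Maria is unaffected so carries K and passed k to Samuel (kk), so Maria is Kk; Hannah is unaffected so carries K and received k from Elias (kk), so Hannah is Kk; Uma passed K to Rosa (Kk, whose k came from Ben) and passed k to Dalia (kk), so Uma is Kk; Julia is unaffected so carries K and received k from Noah (kk), so Julia is Kk; Leo is unaffected so carries K and received k from Noah (kk), so Leo is Kk; Tariq is unaffected so carries K and received k from Noah (kk), so Tariq is Kk; Rosa is unaffected so carries K and received k from Ben (kk), so Rosa is Kk.
Every other individual is either homozygous by phenotype or has at least one consistent homozygous assignment, so the count is 7.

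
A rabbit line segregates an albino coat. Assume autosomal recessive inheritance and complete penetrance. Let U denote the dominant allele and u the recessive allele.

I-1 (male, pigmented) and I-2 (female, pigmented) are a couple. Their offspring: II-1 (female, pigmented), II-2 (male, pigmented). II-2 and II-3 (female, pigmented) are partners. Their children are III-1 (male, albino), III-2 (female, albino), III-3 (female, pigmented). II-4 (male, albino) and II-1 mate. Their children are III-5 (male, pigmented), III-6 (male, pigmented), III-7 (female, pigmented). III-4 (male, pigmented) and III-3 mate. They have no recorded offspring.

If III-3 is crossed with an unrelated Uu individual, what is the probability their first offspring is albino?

II-2 is pigmented so carries U and passed u to III-1 (uu), so II-2 is Uu.
II-3 is pigmented so carries U and passed u to III-1 (uu), so II-3 is Uu.
III-3 is a pigmented offspring of II-2 (Uu) × II-3 (Uu), whose cross gives 1/4 UU : 1/2 Uu : 1/4 uu; conditioning on being pigmented, III-3 is UU with probability 1/3, Uu with probability 2/3.
Summing over parental genotype combinations, P(offspring is albino) = 2/3·1/4 = 1/6.

1/6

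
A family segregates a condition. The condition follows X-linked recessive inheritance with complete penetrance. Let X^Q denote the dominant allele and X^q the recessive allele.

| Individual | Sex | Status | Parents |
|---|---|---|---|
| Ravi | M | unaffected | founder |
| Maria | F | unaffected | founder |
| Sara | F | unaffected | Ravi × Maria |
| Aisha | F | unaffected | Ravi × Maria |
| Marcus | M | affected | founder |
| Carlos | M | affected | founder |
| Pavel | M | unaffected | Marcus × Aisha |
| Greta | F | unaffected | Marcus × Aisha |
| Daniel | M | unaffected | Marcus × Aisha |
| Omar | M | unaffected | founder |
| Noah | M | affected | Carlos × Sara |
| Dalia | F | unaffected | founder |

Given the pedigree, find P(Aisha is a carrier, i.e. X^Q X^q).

1/9

Ravi is unaffected, so Ravi is X^Q Y.
Maria is unaffected so carries Q and passed q to Sara (X^Q X^q, whose Q came from Ravi), so Maria is X^Q X^q.
Their cross gives offspring ratios 1/2 X^Q X^Q : 1/2 X^Q X^q. Conditioning on Aisha being unaffected, P(X^Q X^q) = 1/2 / 1 = 1/2 before taking Aisha's own offspring into account.
Marcus is affected, so Marcus is X^q Y.
Now use Aisha's offspring. Probability of each recorded status — unaffected son Pavel: 1/2 if Aisha is X^Q X^q, 1 if X^Q X^Q; unaffected daughter Greta: 1/2 if Aisha is X^Q X^q, 1 if X^Q X^Q; unaffected son Daniel: 1/2 if Aisha is X^Q X^q, 1 if X^Q X^Q.
Bayes: P(X^Q X^q) = 1/2·1/8 / (1/2·1/8 + 1/2·1) = 1/9.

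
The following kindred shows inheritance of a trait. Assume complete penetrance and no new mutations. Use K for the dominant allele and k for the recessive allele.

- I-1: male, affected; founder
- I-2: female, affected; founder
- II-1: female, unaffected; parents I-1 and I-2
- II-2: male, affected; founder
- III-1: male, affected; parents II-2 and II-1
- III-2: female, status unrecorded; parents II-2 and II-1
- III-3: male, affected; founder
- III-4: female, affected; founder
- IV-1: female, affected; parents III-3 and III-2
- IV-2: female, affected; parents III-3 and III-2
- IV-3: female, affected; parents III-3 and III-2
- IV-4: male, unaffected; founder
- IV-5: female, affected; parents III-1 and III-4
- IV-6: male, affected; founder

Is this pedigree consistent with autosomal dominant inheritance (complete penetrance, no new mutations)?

A consistent assignment under autosomal dominant exists: I-1 Kk, I-2 Kk, II-1 kk, II-2 KK, III-1 Kk, III-2 Kk, III-3 KK, III-4 KK, IV-1 KK, IV-2 KK, IV-3 KK, IV-4 kk, IV-5 KK, IV-6 KK.
In this assignment every recorded phenotype matches its genotype and every non-founder's genotype is obtainable from its parents' genotypes, so the pedigree is consistent.

Yes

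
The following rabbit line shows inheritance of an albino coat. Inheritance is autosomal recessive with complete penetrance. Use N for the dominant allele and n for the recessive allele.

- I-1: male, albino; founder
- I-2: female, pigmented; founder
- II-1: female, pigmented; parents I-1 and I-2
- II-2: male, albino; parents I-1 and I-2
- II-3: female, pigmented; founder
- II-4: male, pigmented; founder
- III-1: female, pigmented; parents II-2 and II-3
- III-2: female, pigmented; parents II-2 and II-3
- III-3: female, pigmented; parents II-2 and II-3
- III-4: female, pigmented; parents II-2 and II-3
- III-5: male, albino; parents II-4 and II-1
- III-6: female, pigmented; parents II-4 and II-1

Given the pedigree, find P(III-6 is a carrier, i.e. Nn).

2/3

II-4 is pigmented so carries N and passed n to III-5 (nn), so II-4 is Nn.
II-1 is pigmented so carries N and received n from I-1 (nn), so II-1 is Nn.
Their cross gives offspring ratios 1/4 NN : 1/2 Nn : 1/4 nn. Conditioning on III-6 being pigmented, P(Nn) = 1/2 / 3/4 = 2/3.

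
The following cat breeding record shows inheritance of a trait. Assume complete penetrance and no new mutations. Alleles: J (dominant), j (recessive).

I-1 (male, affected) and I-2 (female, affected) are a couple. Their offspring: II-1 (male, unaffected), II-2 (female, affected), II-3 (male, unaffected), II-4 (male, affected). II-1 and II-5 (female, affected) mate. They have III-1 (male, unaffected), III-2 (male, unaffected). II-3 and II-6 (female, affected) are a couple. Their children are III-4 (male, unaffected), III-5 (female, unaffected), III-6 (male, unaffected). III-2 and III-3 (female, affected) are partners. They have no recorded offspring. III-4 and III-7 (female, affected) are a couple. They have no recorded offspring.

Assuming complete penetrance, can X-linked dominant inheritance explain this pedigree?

A consistent assignment under X-linked dominant exists: I-1 X^J Y, I-2 X^J X^j, II-1 X^j Y, II-2 X^J X^J, II-3 X^j Y, II-4 X^J Y, II-5 X^J X^j, II-6 X^J X^j, III-1 X^j Y, III-2 X^j Y, III-3 X^J X^J, III-4 X^j Y, III-5 X^j X^j, III-6 X^j Y, III-7 X^J X^J.
In this assignment every recorded phenotype matches its genotype and every non-founder's genotype is obtainable from its parents' genotypes, so the pedigree is consistent.

Yes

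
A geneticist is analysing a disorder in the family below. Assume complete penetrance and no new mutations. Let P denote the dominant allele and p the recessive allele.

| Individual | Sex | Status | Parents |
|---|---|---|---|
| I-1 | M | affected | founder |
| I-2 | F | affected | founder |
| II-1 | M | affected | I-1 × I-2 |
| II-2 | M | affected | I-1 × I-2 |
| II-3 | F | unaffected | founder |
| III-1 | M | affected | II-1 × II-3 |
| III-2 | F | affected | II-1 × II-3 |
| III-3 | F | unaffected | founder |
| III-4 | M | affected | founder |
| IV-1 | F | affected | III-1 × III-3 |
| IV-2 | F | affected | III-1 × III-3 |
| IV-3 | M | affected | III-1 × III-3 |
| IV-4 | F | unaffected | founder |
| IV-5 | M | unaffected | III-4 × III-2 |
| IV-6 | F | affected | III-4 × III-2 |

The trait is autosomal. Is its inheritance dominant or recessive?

III-4 and III-2 are both affected yet have an unaffected child IV-5. Under a recessive model two affected parents are homozygous and every child would be affected, so the trait cannot be recessive.

dominant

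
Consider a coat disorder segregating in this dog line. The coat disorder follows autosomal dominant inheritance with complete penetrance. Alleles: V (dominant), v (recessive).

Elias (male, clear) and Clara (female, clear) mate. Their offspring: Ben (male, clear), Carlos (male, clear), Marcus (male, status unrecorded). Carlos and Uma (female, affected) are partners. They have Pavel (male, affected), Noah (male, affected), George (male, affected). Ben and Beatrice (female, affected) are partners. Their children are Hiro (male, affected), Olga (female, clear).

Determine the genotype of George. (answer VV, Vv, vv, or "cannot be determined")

Vv

From phenotype alone, George is VV or Vv.
George is affected so carries V and received v from Carlos (vv), so George is Vv.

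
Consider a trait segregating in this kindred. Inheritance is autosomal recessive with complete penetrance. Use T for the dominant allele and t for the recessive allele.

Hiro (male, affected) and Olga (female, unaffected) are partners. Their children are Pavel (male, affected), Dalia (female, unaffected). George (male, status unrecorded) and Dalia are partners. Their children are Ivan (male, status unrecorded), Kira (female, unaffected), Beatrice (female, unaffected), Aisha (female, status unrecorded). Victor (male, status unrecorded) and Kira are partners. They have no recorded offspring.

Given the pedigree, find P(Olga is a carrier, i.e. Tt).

Olga is unaffected so carries T and passed t to Pavel (tt), so Olga is Tt, giving P(Tt) = 1.

1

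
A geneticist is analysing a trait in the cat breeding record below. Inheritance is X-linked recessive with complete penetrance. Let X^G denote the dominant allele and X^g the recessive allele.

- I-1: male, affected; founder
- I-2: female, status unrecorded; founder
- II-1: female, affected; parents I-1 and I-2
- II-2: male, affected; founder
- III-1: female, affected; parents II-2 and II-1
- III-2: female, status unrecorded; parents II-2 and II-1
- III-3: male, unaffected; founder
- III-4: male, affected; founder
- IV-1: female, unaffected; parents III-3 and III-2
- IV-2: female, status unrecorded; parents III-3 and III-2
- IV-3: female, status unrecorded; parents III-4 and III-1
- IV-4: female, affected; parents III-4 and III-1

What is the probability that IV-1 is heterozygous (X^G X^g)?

1

IV-1 is unaffected so carries G and received g from III-2 (X^g X^g), so IV-1 is X^G X^g, giving P(X^G X^g) = 1.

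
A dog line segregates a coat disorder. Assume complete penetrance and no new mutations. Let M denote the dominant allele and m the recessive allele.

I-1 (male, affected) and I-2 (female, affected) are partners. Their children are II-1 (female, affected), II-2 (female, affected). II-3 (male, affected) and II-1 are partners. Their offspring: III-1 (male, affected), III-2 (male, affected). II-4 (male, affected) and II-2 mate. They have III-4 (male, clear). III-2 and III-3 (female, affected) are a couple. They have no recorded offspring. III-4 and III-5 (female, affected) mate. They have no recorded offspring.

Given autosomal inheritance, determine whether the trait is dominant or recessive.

dominant

II-4 and II-2 are both affected yet have a clear child III-4. Under a recessive model two affected parents are homozygous and every child would be affected, so the trait cannot be recessive.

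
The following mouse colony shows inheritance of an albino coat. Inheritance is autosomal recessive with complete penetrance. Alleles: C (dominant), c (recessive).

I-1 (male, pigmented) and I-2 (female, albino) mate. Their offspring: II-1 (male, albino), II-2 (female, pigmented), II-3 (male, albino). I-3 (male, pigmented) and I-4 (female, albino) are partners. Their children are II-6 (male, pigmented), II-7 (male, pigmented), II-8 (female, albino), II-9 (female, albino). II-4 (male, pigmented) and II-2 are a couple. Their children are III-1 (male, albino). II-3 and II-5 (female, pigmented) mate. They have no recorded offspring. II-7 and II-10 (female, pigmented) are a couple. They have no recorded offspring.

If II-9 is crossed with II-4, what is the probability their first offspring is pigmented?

II-9 is albino, so II-9 is cc.
II-4 is pigmented so carries C and passed c to III-1 (cc), so II-4 is Cc.
The cross gives 1/2 Cc : 1/2 cc, so P(offspring is pigmented) = 1/2.

1/2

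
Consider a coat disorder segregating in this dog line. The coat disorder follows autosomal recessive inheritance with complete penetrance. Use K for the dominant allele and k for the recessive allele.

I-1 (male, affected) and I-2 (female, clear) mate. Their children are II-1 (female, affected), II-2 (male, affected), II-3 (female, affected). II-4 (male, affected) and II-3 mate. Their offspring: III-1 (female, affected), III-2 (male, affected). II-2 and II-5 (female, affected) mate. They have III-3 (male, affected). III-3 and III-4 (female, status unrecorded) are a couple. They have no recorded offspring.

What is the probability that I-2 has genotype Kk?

1

I-2 is clear so carries K and passed k to II-1 (kk), so I-2 is Kk, giving P(Kk) = 1.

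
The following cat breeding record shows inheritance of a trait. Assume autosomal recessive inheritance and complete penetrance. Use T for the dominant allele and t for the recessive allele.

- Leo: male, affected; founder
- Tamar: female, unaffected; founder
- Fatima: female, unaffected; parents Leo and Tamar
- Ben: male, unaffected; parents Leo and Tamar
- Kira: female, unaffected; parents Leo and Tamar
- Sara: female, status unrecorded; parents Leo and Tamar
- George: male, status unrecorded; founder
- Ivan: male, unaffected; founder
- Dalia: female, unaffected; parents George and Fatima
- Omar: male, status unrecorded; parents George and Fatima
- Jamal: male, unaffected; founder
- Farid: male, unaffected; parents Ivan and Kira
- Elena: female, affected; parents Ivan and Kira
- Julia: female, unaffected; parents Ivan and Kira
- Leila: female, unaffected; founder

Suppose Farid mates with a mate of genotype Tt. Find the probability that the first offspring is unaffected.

Ivan is unaffected so carries T and passed t to Elena (tt), so Ivan is Tt.
Kira is unaffected so carries T and received t from Leo (tt), so Kira is Tt.
Farid is an unaffected offspring of Ivan (Tt) × Kira (Tt), whose cross gives 1/4 TT : 1/2 Tt : 1/4 tt; conditioning on being unaffected, Farid is TT with probability 1/3, Tt with probability 2/3.
Summing over parental genotype combinations, P(offspring is unaffected) = 1/3·1 + 2/3·3/4 = 5/6.

5/6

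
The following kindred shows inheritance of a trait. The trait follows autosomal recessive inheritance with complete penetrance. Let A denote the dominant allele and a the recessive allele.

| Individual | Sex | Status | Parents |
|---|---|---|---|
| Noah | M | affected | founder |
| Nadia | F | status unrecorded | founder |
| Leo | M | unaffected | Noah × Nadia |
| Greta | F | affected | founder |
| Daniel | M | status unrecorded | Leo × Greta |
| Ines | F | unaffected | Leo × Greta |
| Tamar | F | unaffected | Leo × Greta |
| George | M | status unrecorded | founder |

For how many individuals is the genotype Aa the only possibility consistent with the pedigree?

3

Obligate heterozygotes: Leo is unaffected so carries A and received a from Noah (aa), so Leo is Aa; Ines is unaffected so carries A and received a from Greta (aa), so Ines is Aa; Tamar is unaffected so carries A and received a from Greta (aa), so Tamar is Aa.
Every other individual is either homozygous by phenotype or has at least one consistent homozygous assignment, so the count is 3.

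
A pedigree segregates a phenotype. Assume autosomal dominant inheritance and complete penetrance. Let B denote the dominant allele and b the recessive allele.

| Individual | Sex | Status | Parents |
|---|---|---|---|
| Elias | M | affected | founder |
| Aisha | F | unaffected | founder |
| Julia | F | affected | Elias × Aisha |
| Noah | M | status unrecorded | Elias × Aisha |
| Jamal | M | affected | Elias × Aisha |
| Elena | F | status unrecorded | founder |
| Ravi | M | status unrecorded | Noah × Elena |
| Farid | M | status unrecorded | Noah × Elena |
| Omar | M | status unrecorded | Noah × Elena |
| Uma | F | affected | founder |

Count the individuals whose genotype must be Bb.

2

Obligate heterozygotes: Julia is affected so carries B and received b from Aisha (bb), so Julia is Bb; Jamal is affected so carries B and received b from Aisha (bb), so Jamal is Bb.
Every other individual is either homozygous by phenotype or has at least one consistent homozygous assignment, so the count is 2.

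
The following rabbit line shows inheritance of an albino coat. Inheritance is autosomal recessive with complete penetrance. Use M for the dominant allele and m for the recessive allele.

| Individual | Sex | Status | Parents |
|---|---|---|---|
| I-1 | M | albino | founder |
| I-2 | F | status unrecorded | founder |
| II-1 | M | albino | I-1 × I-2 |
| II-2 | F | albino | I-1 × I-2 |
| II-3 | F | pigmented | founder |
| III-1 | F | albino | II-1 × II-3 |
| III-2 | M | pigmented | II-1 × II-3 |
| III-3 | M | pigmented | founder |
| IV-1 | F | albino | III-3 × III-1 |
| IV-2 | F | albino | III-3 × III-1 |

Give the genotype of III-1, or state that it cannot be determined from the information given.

mm

III-1 is albino, so III-1 is mm.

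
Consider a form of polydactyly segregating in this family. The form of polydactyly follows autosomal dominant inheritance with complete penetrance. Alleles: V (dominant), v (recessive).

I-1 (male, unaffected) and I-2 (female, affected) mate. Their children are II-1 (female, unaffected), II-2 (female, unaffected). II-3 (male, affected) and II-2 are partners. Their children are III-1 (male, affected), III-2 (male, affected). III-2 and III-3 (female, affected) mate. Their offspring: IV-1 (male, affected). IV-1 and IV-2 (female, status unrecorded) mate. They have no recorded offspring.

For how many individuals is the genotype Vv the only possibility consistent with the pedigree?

3

Obligate heterozygotes: I-2 is affected so carries V and passed v to II-1 (vv), so I-2 is Vv; III-1 is affected so carries V and received v from II-2 (vv), so III-1 is Vv; III-2 is affected so carries V and received v from II-2 (vv), so III-2 is Vv.
Every other individual is either homozygous by phenotype or has at least one consistent homozygous assignment, so the count is 3.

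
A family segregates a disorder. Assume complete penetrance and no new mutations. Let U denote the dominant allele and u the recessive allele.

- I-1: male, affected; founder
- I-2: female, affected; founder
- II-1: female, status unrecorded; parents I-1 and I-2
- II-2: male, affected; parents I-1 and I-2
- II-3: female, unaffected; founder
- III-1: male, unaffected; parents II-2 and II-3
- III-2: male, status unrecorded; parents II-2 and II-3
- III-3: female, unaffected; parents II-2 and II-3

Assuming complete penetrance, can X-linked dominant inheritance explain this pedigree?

No

Under X-linked dominant, III-3 (unaffected, female) cannot arise from II-2 (affected) × II-3 (unaffected).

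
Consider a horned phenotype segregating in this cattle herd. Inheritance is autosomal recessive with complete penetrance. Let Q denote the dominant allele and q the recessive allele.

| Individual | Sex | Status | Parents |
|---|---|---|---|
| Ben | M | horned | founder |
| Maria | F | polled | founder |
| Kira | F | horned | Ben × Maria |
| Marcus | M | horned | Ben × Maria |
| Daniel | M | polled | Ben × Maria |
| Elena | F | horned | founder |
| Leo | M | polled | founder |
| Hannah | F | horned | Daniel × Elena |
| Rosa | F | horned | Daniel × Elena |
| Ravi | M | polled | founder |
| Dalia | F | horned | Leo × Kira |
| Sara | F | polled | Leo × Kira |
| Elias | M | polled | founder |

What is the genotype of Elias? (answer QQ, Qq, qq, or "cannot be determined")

cannot be determined

Elias's phenotype allows QQ or Qq, and no parent or child forces a single allele at both positions; consistent genotype assignments exist with Elias as QQ or Qq.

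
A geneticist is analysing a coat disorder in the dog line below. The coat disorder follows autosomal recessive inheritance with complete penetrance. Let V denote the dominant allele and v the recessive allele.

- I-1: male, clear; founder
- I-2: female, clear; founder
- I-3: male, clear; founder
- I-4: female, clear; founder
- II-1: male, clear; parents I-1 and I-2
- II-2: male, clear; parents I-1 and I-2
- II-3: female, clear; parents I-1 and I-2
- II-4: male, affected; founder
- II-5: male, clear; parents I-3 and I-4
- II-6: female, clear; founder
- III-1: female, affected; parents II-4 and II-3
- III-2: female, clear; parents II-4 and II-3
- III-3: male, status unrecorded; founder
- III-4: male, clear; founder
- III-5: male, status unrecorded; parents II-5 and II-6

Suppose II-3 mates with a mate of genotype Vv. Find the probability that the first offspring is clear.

3/4

II-3 is clear so carries V and passed v to III-1 (vv), so II-3 is Vv.
The cross gives 1/4 VV : 1/2 Vv : 1/4 vv, so P(offspring is clear) = 3/4.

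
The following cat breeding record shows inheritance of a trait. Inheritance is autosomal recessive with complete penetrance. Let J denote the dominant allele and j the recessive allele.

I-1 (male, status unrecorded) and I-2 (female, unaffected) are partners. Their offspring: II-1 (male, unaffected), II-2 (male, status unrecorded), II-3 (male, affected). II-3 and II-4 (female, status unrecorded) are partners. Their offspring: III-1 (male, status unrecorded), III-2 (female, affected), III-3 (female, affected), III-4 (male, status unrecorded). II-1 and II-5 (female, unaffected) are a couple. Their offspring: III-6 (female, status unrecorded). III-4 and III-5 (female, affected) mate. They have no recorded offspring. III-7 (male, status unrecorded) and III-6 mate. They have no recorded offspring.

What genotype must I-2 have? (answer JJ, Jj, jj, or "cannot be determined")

Jj

From phenotype alone, I-2 is JJ or Jj.
I-2 is unaffected so carries J and passed j to II-3 (jj), so I-2 is Jj.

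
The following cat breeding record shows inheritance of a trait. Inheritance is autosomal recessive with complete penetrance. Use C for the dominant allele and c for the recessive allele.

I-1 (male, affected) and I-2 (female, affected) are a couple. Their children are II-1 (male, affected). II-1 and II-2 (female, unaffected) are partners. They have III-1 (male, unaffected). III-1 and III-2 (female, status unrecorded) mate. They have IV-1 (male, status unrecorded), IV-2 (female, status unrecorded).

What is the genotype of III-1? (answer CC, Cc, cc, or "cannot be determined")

From phenotype alone, III-1 is CC or Cc.
III-1 is unaffected so carries C and received c from II-1 (cc), so III-1 is Cc.

Cc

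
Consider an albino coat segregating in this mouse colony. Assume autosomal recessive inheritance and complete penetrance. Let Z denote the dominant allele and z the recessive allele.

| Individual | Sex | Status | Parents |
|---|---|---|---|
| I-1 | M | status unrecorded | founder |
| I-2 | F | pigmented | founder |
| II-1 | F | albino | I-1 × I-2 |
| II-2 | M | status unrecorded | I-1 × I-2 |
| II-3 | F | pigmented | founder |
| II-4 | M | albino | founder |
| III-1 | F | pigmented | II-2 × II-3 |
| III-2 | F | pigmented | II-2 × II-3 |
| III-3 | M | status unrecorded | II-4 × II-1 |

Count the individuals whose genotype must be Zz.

1

Obligate heterozygotes: I-2 is pigmented so carries Z and passed z to II-1 (zz), so I-2 is Zz.
Every other individual is either homozygous by phenotype or has at least one consistent homozygous assignment, so the count is 1.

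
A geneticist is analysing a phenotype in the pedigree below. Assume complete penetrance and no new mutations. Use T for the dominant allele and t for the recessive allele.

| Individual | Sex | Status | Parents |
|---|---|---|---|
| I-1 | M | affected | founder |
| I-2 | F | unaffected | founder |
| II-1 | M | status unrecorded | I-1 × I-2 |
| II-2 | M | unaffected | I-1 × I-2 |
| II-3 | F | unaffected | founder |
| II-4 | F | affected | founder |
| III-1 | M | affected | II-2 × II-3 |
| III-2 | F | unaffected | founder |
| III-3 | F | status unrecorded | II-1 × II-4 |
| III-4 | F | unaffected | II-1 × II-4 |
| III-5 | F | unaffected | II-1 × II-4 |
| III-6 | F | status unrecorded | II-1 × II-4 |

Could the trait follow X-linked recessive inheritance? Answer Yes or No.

Yes

A consistent assignment under X-linked recessive exists: I-1 X^t Y, I-2 X^T X^T, II-1 X^T Y, II-2 X^T Y, II-3 X^T X^t, II-4 X^t X^t, III-1 X^t Y, III-2 X^T X^T, III-3 X^T X^t, III-4 X^T X^t, III-5 X^T X^t, III-6 X^T X^t.
In this assignment every recorded phenotype matches its genotype and every non-founder's genotype is obtainable from its parents' genotypes, so the pedigree is consistent.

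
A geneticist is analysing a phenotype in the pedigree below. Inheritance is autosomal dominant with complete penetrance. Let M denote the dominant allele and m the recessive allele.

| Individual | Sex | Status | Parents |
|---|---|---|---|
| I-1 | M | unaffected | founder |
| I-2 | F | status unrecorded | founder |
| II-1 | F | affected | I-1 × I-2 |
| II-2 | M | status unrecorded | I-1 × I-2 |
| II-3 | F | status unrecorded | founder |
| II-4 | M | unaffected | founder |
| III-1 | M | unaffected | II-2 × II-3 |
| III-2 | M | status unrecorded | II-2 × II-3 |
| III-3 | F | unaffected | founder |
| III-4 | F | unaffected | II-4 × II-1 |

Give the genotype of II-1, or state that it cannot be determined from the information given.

From phenotype alone, II-1 is MM or Mm.
II-1 is affected so carries M and received m from I-1 (mm), so II-1 is Mm.

Mm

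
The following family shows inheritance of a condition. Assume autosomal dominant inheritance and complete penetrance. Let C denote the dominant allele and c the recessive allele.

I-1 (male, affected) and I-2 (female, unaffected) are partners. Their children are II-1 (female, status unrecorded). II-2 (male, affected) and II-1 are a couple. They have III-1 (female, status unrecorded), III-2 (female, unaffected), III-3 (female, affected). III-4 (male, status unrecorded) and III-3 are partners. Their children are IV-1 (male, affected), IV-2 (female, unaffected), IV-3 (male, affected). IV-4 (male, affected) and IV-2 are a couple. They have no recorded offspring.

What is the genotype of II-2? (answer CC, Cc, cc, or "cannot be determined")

Cc

From phenotype alone, II-2 is CC or Cc.
II-2 is affected so carries C and passed c to III-2 (cc), so II-2 is Cc.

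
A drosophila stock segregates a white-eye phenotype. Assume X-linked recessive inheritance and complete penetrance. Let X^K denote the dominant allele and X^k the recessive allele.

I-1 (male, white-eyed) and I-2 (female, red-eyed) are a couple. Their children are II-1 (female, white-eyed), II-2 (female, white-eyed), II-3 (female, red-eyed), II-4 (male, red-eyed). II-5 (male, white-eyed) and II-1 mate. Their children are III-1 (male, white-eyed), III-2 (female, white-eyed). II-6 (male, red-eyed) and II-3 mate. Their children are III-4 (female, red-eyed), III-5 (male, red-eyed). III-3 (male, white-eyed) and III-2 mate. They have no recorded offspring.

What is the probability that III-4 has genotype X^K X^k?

1/2

II-6 is red-eyed, so II-6 is X^K Y.
II-3 is red-eyed so carries K and received k from I-1 (X^k Y), so II-3 is X^K X^k.
Their cross gives offspring ratios 1/2 X^K X^K : 1/2 X^K X^k. Conditioning on III-4 being red-eyed, P(X^K X^k) = 1/2 / 1 = 1/2.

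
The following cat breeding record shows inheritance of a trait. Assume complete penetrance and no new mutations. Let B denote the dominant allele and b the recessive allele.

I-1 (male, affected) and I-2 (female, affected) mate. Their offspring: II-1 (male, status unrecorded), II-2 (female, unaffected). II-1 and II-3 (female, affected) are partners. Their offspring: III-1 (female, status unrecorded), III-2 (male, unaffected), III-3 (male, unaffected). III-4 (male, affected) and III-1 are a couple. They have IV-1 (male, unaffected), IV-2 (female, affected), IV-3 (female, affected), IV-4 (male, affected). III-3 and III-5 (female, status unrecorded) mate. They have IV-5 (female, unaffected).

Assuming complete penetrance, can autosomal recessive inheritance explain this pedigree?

Under autosomal recessive, II-2 (unaffected, female) cannot arise from I-1 (affected) × I-2 (affected).

No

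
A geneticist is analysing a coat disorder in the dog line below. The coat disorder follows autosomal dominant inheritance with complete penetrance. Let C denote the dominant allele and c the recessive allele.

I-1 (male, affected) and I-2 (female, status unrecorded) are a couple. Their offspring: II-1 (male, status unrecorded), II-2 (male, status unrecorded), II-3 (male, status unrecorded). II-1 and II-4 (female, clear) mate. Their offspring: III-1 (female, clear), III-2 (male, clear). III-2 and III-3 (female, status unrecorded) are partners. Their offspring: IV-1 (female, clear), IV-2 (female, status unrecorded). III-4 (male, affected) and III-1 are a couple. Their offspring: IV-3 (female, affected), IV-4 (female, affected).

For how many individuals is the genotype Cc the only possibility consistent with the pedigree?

Obligate heterozygotes: IV-3 is affected so carries C and received c from III-1 (cc), so IV-3 is Cc; IV-4 is affected so carries C and received c from III-1 (cc), so IV-4 is Cc.
Every other individual is either homozygous by phenotype or has at least one consistent homozygous assignment, so the count is 2.

2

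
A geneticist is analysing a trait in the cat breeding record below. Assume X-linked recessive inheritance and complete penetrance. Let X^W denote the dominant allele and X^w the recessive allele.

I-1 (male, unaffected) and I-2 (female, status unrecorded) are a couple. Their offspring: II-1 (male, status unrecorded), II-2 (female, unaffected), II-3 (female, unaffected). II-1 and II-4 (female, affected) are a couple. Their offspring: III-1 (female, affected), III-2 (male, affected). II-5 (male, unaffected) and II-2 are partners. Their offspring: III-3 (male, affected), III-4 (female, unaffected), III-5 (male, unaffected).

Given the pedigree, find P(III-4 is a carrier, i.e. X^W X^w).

1/2

II-5 is unaffected, so II-5 is X^W Y.
II-2 is unaffected so carries W and passed w to III-3 (X^w Y), so II-2 is X^W X^w.
Their cross gives offspring ratios 1/2 X^W X^W : 1/2 X^W X^w. Conditioning on III-4 being unaffected, P(X^W X^w) = 1/2 / 1 = 1/2.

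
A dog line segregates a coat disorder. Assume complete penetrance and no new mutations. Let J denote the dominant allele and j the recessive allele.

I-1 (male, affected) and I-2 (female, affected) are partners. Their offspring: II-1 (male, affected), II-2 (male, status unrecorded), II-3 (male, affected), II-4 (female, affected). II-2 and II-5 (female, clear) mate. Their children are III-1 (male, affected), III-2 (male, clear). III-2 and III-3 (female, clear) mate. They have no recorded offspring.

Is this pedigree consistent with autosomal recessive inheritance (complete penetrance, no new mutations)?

A consistent assignment under autosomal recessive exists: I-1 jj, I-2 jj, II-1 jj, II-2 jj, II-3 jj, II-4 jj, II-5 Jj, III-1 jj, III-2 Jj, III-3 JJ.
In this assignment every recorded phenotype matches its genotype and every non-founder's genotype is obtainable from its parents' genotypes, so the pedigree is consistent.

Yes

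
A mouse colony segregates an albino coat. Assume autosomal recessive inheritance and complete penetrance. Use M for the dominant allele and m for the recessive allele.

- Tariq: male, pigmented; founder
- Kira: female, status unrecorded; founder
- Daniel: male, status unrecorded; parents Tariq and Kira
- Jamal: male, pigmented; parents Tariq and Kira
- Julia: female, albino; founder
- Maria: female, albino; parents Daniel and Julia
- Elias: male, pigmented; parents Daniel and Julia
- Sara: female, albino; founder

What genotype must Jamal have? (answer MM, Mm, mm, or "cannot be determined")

cannot be determined

Jamal's phenotype allows MM or Mm, and no parent or child forces a single allele at both positions; consistent genotype assignments exist with Jamal as MM or Mm.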